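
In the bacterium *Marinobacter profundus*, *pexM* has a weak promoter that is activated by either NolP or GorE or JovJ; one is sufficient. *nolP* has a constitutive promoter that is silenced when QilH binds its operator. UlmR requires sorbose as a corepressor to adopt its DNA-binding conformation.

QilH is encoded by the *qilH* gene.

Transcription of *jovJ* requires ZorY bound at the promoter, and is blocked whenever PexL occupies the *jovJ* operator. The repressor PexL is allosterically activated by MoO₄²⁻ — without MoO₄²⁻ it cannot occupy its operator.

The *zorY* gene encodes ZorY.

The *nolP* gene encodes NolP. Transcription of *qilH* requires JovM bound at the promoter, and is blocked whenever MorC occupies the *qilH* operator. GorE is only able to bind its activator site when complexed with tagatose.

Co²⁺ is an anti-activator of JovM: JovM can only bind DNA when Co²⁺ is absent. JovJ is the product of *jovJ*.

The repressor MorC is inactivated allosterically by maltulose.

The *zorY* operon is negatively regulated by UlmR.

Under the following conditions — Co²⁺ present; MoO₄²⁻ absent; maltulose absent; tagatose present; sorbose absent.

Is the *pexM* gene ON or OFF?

Maltulose is absent, so MorC is active.
Co²⁺ is present, so JovM is inactive.
With repressor MorC bound, *qilH* is not transcribed.
So QilH is not produced.
With no repressor bound, *nolP* is transcribed.
So NolP is produced and active.
Tagatose is present, so GorE is active.
Sorbose is absent, so UlmR is inactive.
With no repressor bound, *zorY* is transcribed.
So ZorY is produced and active.
MoO₄²⁻ is absent, so PexL is inactive.
No repressor is bound and ZorY is active, so *jovJ* is transcribed.
So JovJ is produced and active.
Activator NolP is present, so *pexM* is transcribed.

ON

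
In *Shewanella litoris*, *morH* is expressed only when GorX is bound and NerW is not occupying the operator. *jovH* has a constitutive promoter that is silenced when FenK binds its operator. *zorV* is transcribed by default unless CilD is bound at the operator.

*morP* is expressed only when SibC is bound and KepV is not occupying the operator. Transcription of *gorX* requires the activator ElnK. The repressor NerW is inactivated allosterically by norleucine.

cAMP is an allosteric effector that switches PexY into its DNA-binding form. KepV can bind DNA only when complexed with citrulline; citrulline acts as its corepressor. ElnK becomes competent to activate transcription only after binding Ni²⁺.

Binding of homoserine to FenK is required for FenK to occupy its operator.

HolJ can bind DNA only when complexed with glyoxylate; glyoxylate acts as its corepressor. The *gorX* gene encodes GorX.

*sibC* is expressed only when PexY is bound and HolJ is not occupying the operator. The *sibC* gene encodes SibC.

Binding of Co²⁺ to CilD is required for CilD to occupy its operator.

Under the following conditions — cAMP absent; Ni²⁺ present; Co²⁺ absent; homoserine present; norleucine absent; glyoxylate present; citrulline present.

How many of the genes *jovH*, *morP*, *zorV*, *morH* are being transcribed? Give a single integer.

1

Homoserine is present, so FenK is active.
With repressor FenK bound, *jovH* is not transcribed.
→ *jovH* is OFF.
Citrulline is present, so KepV is active.
cAMP is absent, so PexY is inactive.
Glyoxylate is present, so HolJ is active.
With repressor HolJ bound, *sibC* is not transcribed.
So SibC is not produced.
With repressor KepV bound, *morP* is not transcribed.
→ *morP* is OFF.
Co²⁺ is absent, so CilD is inactive.
With no repressor bound, *zorV* is transcribed.
→ *zorV* is ON.
Ni²⁺ is present, so ElnK is active.
No repressor is bound and ElnK is active, so *gorX* is transcribed.
So GorX is produced and active.
Norleucine is absent, so NerW is active.
With repressor NerW bound, *morH* is not transcribed.
→ *morH* is OFF.
1 of the 4 genes is transcribed.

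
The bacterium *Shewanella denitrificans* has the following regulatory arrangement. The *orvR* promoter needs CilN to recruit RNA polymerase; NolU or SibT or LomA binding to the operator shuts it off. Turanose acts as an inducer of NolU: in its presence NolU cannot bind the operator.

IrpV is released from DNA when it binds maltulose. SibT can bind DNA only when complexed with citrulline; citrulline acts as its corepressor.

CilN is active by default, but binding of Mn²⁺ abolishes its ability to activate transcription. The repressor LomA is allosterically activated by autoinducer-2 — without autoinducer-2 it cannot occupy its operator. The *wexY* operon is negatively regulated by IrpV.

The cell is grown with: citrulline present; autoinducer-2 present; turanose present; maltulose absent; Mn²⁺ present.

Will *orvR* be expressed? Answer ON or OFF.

Turanose is present, so NolU is inactive.
Citrulline is present, so SibT is active.
Autoinducer-2 is present, so LomA is active.
Mn²⁺ is present, so CilN is inactive.
With repressor SibT bound, *orvR* is not transcribed.

OFF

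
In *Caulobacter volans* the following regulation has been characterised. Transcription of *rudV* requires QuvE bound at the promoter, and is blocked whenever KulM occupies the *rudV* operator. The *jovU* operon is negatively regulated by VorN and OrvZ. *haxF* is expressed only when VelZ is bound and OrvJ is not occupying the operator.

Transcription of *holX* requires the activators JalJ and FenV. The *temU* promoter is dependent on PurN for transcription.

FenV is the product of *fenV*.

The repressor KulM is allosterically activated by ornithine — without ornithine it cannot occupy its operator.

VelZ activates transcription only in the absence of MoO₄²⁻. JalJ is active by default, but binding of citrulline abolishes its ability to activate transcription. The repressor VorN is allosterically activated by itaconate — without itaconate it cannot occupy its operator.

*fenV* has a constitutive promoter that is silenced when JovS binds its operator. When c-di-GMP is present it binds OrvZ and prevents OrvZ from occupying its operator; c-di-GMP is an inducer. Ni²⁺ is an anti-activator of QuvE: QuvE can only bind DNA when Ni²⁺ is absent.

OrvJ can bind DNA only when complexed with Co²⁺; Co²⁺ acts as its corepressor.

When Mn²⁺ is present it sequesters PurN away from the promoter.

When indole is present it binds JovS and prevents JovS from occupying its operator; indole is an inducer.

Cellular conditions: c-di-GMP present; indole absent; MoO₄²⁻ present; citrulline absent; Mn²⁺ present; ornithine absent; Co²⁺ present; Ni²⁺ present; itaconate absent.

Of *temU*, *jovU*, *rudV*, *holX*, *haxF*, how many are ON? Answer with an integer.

1

Mn²⁺ is present, so PurN is inactive.
Required activator PurN is absent, so *temU* is not transcribed.
→ *temU* is OFF.
Itaconate is absent, so VorN is inactive.
c-di-GMP is present, so OrvZ is inactive.
With no repressor bound, *jovU* is transcribed.
→ *jovU* is ON.
Ni²⁺ is present, so QuvE is inactive.
Ornithine is absent, so KulM is inactive.
Required activator QuvE is absent, so *rudV* is not transcribed.
→ *rudV* is OFF.
Citrulline is absent, so JalJ is active.
Indole is absent, so JovS is active.
With repressor JovS bound, *fenV* is not transcribed.
So FenV is not produced.
Required activator FenV is absent, so *holX* is not transcribed.
→ *holX* is OFF.
Co²⁺ is present, so OrvJ is active.
MoO₄²⁻ is present, so VelZ is inactive.
With repressor OrvJ bound, *haxF* is not transcribed.
→ *haxF* is OFF.
1 of the 5 genes is transcribed.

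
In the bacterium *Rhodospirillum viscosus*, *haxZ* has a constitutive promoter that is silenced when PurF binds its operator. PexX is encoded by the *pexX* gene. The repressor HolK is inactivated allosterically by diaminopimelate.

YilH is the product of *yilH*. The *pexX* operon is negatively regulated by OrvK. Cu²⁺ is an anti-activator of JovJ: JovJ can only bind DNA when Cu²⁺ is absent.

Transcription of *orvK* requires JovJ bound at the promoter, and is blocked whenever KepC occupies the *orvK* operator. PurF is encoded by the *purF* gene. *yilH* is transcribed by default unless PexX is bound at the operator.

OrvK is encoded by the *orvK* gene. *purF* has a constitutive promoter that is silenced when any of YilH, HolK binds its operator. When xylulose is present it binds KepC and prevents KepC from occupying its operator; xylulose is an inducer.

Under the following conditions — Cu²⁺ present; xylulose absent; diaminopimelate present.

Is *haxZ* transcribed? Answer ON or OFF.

OFF

Cu²⁺ is present, so JovJ is inactive.
Xylulose is absent, so KepC is active.
With repressor KepC bound, *orvK* is not transcribed.
So OrvK is not produced.
With no repressor bound, *pexX* is transcribed.
So PexX is produced and active.
With repressor PexX bound, *yilH* is not transcribed.
So YilH is not produced.
Diaminopimelate is present, so HolK is inactive.
With no repressor bound, *purF* is transcribed.
So PurF is produced and active.
With repressor PurF bound, *haxZ* is not transcribed.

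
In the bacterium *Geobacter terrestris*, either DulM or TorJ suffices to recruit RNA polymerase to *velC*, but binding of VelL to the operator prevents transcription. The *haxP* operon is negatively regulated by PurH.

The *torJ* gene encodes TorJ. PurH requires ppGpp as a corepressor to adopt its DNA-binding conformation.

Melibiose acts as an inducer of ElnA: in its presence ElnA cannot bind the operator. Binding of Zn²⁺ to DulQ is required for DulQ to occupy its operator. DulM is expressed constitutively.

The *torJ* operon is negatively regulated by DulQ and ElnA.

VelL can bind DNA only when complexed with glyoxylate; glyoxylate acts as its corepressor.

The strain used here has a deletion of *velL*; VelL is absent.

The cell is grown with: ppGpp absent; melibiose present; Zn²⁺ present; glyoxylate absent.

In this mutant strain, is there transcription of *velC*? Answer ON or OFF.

DulM is produced constitutively and is active.
Zn²⁺ is present, so DulQ is active.
Melibiose is present, so ElnA is inactive.
With repressor DulQ bound, *torJ* is not transcribed.
So TorJ is not produced.
VelL is non-functional in this strain, so it has no effect.
Activator DulM is present, so *velC* is transcribed.

ON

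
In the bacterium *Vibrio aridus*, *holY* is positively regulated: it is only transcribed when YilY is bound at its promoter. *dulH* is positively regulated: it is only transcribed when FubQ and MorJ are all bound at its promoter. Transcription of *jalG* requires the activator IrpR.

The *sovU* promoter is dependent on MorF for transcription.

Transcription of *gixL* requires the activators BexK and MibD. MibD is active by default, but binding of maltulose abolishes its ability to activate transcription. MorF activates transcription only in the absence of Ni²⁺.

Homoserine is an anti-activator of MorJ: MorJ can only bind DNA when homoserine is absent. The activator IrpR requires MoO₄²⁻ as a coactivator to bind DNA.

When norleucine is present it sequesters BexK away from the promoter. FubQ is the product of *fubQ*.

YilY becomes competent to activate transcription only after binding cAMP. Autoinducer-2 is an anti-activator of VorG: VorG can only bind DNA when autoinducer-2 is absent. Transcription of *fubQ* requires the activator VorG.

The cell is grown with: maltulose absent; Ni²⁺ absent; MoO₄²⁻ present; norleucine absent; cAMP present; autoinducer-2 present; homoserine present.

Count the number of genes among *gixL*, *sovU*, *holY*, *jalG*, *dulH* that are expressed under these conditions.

Norleucine is absent, so BexK is active.
Maltulose is absent, so MibD is active.
No repressor is bound and BexK and MibD are active, so *gixL* is transcribed.
→ *gixL* is ON.
Ni²⁺ is absent, so MorF is active.
No repressor is bound and MorF is active, so *sovU* is transcribed.
→ *sovU* is ON.
cAMP is present, so YilY is active.
No repressor is bound and YilY is active, so *holY* is transcribed.
→ *holY* is ON.
MoO₄²⁻ is present, so IrpR is active.
No repressor is bound and IrpR is active, so *jalG* is transcribed.
→ *jalG* is ON.
Autoinducer-2 is present, so VorG is inactive.
Required activator VorG is absent, so *fubQ* is not transcribed.
So FubQ is not produced.
Homoserine is present, so MorJ is inactive.
Required activator FubQ is absent, so *dulH* is not transcribed.
→ *dulH* is OFF.
4 of the 5 genes are transcribed.

4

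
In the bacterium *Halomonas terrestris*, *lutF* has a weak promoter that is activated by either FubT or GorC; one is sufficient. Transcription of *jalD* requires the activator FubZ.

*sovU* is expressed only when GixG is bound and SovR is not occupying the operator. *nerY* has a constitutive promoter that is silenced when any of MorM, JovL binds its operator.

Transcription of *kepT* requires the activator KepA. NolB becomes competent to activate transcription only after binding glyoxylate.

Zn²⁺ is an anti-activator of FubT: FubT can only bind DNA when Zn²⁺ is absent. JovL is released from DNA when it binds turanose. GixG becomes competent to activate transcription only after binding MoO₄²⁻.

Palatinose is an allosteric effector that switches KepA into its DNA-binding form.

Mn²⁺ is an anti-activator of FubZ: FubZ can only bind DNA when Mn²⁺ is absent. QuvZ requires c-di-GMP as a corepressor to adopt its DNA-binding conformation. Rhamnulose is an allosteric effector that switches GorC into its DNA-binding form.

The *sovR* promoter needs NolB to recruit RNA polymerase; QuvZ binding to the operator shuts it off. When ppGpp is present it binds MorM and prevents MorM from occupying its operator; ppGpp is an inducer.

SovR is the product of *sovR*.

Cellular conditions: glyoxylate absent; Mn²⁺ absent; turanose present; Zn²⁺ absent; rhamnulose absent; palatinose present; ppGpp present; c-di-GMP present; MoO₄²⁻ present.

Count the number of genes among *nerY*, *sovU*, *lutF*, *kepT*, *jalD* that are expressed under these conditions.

ppGpp is present, so MorM is inactive.
Turanose is present, so JovL is inactive.
With no repressor bound, *nerY* is transcribed.
→ *nerY* is ON.
Glyoxylate is absent, so NolB is inactive.
c-di-GMP is present, so QuvZ is active.
With repressor QuvZ bound, *sovR* is not transcribed.
So SovR is not produced.
MoO₄²⁻ is present, so GixG is active.
No repressor is bound and GixG is active, so *sovU* is transcribed.
→ *sovU* is ON.
Zn²⁺ is absent, so FubT is active.
Rhamnulose is absent, so GorC is inactive.
Activator FubT is present, so *lutF* is transcribed.
→ *lutF* is ON.
Palatinose is present, so KepA is active.
No repressor is bound and KepA is active, so *kepT* is transcribed.
→ *kepT* is ON.
Mn²⁺ is absent, so FubZ is active.
No repressor is bound and FubZ is active, so *jalD* is transcribed.
→ *jalD* is ON.
5 of the 5 genes are transcribed.

5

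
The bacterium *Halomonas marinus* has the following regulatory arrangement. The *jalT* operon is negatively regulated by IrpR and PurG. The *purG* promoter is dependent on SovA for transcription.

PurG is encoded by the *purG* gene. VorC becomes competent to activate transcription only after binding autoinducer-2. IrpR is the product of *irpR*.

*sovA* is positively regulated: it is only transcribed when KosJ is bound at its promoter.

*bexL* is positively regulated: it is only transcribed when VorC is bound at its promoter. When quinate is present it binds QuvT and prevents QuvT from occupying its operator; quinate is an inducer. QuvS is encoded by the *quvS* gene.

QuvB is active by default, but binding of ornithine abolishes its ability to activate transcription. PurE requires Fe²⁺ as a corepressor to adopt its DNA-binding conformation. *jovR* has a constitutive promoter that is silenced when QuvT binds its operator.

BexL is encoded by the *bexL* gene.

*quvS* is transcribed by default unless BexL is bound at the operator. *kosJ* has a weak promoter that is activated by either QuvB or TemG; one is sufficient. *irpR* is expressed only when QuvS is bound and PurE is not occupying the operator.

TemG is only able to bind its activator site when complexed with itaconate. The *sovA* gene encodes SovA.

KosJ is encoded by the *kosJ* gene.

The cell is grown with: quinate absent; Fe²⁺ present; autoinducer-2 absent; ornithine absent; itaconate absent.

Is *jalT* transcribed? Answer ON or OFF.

Fe²⁺ is present, so PurE is active.
Autoinducer-2 is absent, so VorC is inactive.
Required activator VorC is absent, so *bexL* is not transcribed.
So BexL is not produced.
With no repressor bound, *quvS* is transcribed.
So QuvS is produced and active.
With repressor PurE bound, *irpR* is not transcribed.
So IrpR is not produced.
Ornithine is absent, so QuvB is active.
Itaconate is absent, so TemG is inactive.
Activator QuvB is present, so *kosJ* is transcribed.
So KosJ is produced and active.
No repressor is bound and KosJ is active, so *sovA* is transcribed.
So SovA is produced and active.
No repressor is bound and SovA is active, so *purG* is transcribed.
So PurG is produced and active.
With repressor PurG bound, *jalT* is not transcribed.

OFF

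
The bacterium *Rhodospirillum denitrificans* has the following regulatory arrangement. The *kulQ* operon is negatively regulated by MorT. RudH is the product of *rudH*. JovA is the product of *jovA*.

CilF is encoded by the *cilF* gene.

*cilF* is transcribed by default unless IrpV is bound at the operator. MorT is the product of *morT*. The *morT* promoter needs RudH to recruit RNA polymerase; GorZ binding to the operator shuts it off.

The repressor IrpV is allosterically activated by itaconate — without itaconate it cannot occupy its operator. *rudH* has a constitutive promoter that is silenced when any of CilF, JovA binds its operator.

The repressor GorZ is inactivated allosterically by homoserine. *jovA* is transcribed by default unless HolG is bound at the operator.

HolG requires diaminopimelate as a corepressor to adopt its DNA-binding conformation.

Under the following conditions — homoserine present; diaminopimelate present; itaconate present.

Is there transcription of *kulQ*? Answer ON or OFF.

OFF

Itaconate is present, so IrpV is active.
With repressor IrpV bound, *cilF* is not transcribed.
So CilF is not produced.
Diaminopimelate is present, so HolG is active.
With repressor HolG bound, *jovA* is not transcribed.
So JovA is not produced.
With no repressor bound, *rudH* is transcribed.
So RudH is produced and active.
Homoserine is present, so GorZ is inactive.
No repressor is bound and RudH is active, so *morT* is transcribed.
So MorT is produced and active.
With repressor MorT bound, *kulQ* is not transcribed.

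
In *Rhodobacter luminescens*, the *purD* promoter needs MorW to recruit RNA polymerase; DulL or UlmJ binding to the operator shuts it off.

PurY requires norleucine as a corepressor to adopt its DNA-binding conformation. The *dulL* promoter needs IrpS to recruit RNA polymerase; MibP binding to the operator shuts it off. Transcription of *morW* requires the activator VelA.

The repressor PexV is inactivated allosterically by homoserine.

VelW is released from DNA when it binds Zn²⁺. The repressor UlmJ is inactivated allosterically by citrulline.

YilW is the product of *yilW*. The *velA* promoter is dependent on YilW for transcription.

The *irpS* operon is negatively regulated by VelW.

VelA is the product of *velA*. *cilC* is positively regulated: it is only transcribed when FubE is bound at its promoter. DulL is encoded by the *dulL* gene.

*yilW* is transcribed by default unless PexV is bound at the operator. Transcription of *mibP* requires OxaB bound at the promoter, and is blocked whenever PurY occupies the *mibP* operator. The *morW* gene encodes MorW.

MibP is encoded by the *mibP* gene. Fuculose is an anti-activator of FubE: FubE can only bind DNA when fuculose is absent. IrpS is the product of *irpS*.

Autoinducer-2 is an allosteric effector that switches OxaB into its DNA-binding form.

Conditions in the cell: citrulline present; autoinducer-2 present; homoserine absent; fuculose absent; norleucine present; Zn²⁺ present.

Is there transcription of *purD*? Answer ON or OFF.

Zn²⁺ is present, so VelW is inactive.
With no repressor bound, *irpS* is transcribed.
So IrpS is produced and active.
Norleucine is present, so PurY is active.
Autoinducer-2 is present, so OxaB is active.
With repressor PurY bound, *mibP* is not transcribed.
So MibP is not produced.
No repressor is bound and IrpS is active, so *dulL* is transcribed.
So DulL is produced and active.
Homoserine is absent, so PexV is active.
With repressor PexV bound, *yilW* is not transcribed.
So YilW is not produced.
Required activator YilW is absent, so *velA* is not transcribed.
So VelA is not produced.
Required activator VelA is absent, so *morW* is not transcribed.
So MorW is not produced.
Citrulline is present, so UlmJ is inactive.
With repressor DulL bound, *purD* is not transcribed.

OFF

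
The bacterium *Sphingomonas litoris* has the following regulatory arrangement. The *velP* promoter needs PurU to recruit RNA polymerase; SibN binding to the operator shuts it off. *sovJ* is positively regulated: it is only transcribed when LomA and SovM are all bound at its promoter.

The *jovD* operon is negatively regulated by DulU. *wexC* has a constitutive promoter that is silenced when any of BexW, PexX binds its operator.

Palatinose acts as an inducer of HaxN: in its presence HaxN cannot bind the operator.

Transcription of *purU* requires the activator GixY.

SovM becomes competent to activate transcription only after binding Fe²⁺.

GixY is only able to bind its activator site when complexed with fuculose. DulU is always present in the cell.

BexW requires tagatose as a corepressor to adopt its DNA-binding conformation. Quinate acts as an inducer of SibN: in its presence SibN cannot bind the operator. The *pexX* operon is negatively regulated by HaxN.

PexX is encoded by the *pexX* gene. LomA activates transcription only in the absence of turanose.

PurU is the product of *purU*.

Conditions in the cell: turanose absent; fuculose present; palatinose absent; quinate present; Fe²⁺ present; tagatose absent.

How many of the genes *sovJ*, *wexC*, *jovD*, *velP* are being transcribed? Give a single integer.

3

Turanose is absent, so LomA is active.
Fe²⁺ is present, so SovM is active.
No repressor is bound and LomA and SovM are active, so *sovJ* is transcribed.
→ *sovJ* is ON.
Tagatose is absent, so BexW is inactive.
Palatinose is absent, so HaxN is active.
With repressor HaxN bound, *pexX* is not transcribed.
So PexX is not produced.
With no repressor bound, *wexC* is transcribed.
→ *wexC* is ON.
DulU is produced constitutively and is active.
With repressor DulU bound, *jovD* is not transcribed.
→ *jovD* is OFF.
Fuculose is present, so GixY is active.
No repressor is bound and GixY is active, so *purU* is transcribed.
So PurU is produced and active.
Quinate is present, so SibN is inactive.
No repressor is bound and PurU is active, so *velP* is transcribed.
→ *velP* is ON.
3 of the 4 genes are transcribed.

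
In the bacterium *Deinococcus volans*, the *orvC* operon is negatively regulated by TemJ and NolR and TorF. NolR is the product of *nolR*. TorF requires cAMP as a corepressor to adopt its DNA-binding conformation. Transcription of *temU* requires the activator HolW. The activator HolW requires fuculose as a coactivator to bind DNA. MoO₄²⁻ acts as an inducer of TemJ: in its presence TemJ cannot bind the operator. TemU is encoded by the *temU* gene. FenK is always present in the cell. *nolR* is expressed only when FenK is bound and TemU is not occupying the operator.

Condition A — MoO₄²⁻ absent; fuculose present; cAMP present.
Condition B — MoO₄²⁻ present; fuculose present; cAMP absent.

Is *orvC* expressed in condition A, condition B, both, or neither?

B only

Condition A:
MoO₄²⁻ is absent, so TemJ is active.
FenK is produced constitutively and is active.
Fuculose is present, so HolW is active.
No repressor is bound and HolW is active, so *temU* is transcribed.
So TemU is produced and active.
With repressor TemU bound, *nolR* is not transcribed.
So NolR is not produced.
cAMP is present, so TorF is active.
With repressor TemJ bound, *orvC* is not transcribed.
→ *orvC* is OFF in A.
Condition B:
MoO₄²⁻ is present, so TemJ is inactive.
FenK is produced constitutively and is active.
Fuculose is present, so HolW is active.
No repressor is bound and HolW is active, so *temU* is transcribed.
So TemU is produced and active.
With repressor TemU bound, *nolR* is not transcribed.
So NolR is not produced.
cAMP is absent, so TorF is inactive.
With no repressor bound, *orvC* is transcribed.
→ *orvC* is ON in B.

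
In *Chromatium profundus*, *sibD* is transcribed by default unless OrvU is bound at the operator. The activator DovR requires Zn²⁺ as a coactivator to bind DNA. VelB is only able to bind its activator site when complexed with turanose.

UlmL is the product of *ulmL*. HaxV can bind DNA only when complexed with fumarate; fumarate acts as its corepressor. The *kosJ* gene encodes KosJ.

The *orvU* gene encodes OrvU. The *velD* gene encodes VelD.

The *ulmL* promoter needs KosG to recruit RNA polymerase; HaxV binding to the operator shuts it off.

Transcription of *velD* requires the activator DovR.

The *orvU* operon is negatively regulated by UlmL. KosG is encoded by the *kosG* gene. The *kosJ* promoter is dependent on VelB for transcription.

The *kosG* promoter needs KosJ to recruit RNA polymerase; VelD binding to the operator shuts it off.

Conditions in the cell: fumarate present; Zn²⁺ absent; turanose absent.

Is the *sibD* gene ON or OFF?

OFF

Zn²⁺ is absent, so DovR is inactive.
Required activator DovR is absent, so *velD* is not transcribed.
So VelD is not produced.
Turanose is absent, so VelB is inactive.
Required activator VelB is absent, so *kosJ* is not transcribed.
So KosJ is not produced.
Required activator KosJ is absent, so *kosG* is not transcribed.
So KosG is not produced.
Fumarate is present, so HaxV is active.
With repressor HaxV bound, *ulmL* is not transcribed.
So UlmL is not produced.
With no repressor bound, *orvU* is transcribed.
So OrvU is produced and active.
With repressor OrvU bound, *sibD* is not transcribed.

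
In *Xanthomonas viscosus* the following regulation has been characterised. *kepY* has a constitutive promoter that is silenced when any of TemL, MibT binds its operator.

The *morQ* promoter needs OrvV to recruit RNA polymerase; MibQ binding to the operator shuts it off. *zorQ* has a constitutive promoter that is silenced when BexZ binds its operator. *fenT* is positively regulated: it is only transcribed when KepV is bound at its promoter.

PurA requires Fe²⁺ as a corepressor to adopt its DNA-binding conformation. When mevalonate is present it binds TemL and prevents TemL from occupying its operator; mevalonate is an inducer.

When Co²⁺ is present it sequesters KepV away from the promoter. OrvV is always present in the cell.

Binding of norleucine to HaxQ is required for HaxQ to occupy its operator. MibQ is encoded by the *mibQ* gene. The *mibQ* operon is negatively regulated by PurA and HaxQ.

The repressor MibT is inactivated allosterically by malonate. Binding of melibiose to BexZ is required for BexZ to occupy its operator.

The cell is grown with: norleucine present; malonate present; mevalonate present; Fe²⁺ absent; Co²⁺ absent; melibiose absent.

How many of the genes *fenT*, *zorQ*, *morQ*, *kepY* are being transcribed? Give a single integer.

4

Co²⁺ is absent, so KepV is active.
No repressor is bound and KepV is active, so *fenT* is transcribed.
→ *fenT* is ON.
Melibiose is absent, so BexZ is inactive.
With no repressor bound, *zorQ* is transcribed.
→ *zorQ* is ON.
Fe²⁺ is absent, so PurA is inactive.
Norleucine is present, so HaxQ is active.
With repressor HaxQ bound, *mibQ* is not transcribed.
So MibQ is not produced.
OrvV is produced constitutively and is active.
No repressor is bound and OrvV is active, so *morQ* is transcribed.
→ *morQ* is ON.
Mevalonate is present, so TemL is inactive.
Malonate is present, so MibT is inactive.
With no repressor bound, *kepY* is transcribed.
→ *kepY* is ON.
4 of the 4 genes are transcribed.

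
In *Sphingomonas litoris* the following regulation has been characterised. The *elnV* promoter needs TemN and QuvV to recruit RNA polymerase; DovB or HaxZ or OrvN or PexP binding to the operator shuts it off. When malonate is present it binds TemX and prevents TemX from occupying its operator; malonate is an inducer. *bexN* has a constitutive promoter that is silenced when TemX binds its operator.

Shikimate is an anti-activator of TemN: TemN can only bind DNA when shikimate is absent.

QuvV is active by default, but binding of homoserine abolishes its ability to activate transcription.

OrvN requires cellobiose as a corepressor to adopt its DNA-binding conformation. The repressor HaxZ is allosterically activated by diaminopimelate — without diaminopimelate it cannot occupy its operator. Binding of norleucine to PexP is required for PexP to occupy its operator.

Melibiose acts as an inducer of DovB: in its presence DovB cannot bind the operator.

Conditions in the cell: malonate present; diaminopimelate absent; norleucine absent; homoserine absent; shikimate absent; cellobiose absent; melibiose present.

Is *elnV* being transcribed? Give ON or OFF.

ON

Shikimate is absent, so TemN is active.
Melibiose is present, so DovB is inactive.
Diaminopimelate is absent, so HaxZ is inactive.
Cellobiose is absent, so OrvN is inactive.
Homoserine is absent, so QuvV is active.
Norleucine is absent, so PexP is inactive.
No repressor is bound and TemN and QuvV are active, so *elnV* is transcribed.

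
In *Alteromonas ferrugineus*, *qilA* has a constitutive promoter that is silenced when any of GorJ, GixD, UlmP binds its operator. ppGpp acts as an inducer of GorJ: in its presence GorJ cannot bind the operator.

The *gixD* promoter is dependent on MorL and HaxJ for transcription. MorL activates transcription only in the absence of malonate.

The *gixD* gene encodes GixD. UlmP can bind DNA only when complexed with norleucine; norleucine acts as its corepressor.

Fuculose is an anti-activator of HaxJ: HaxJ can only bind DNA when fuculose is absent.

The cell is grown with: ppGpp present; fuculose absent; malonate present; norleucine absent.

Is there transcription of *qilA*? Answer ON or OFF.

ppGpp is present, so GorJ is inactive.
Malonate is present, so MorL is inactive.
Fuculose is absent, so HaxJ is active.
Required activator MorL is absent, so *gixD* is not transcribed.
So GixD is not produced.
Norleucine is absent, so UlmP is inactive.
With no repressor bound, *qilA* is transcribed.

ON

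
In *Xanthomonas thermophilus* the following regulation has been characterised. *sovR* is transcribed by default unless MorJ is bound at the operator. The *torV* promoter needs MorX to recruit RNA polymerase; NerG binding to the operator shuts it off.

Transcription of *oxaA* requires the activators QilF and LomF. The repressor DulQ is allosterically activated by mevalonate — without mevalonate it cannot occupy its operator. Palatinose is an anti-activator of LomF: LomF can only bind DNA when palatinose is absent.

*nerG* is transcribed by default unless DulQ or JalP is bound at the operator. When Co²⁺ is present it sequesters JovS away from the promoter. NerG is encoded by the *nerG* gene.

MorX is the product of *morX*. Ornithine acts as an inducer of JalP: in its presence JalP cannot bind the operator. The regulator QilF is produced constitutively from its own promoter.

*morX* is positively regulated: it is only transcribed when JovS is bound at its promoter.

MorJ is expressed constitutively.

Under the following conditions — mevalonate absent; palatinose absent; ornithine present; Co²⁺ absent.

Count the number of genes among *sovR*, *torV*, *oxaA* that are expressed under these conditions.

MorJ is produced constitutively and is active.
With repressor MorJ bound, *sovR* is not transcribed.
→ *sovR* is OFF.
Mevalonate is absent, so DulQ is inactive.
Ornithine is present, so JalP is inactive.
With no repressor bound, *nerG* is transcribed.
So NerG is produced and active.
Co²⁺ is absent, so JovS is active.
No repressor is bound and JovS is active, so *morX* is transcribed.
So MorX is produced and active.
With repressor NerG bound, *torV* is not transcribed.
→ *torV* is OFF.
QilF is produced constitutively and is active.
Palatinose is absent, so LomF is active.
No repressor is bound and QilF and LomF are active, so *oxaA* is transcribed.
→ *oxaA* is ON.
1 of the 3 genes is transcribed.

1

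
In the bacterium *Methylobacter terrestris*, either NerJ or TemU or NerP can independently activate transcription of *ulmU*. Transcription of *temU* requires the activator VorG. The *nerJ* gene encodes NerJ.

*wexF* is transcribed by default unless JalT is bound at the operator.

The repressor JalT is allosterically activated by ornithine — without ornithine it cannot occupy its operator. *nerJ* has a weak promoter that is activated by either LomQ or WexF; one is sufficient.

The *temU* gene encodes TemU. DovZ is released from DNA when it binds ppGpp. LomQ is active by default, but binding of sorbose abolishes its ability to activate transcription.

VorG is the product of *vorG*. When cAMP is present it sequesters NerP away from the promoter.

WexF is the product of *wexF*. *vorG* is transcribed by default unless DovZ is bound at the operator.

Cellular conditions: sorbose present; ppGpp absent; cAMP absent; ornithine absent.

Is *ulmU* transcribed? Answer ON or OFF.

ON

Sorbose is present, so LomQ is inactive.
Ornithine is absent, so JalT is inactive.
With no repressor bound, *wexF* is transcribed.
So WexF is produced and active.
Activator WexF is present, so *nerJ* is transcribed.
So NerJ is produced and active.
ppGpp is absent, so DovZ is active.
With repressor DovZ bound, *vorG* is not transcribed.
So VorG is not produced.
Required activator VorG is absent, so *temU* is not transcribed.
So TemU is not produced.
cAMP is absent, so NerP is active.
Activator NerJ is present, so *ulmU* is transcribed.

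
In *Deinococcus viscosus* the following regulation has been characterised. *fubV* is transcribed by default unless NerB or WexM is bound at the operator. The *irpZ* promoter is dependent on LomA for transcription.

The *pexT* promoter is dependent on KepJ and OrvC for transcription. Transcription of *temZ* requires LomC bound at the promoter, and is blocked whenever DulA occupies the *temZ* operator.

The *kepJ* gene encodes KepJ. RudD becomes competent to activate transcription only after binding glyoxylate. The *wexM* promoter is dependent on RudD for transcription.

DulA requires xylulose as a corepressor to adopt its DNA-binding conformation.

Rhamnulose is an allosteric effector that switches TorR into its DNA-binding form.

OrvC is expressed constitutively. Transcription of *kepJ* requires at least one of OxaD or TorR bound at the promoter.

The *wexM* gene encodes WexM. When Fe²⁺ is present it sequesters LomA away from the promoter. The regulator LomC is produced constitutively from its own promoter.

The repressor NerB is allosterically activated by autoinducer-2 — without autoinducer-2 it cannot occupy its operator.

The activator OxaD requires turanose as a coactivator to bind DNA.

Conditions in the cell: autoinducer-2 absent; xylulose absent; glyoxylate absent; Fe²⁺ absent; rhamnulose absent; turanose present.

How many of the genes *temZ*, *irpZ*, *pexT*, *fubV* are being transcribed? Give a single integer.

Xylulose is absent, so DulA is inactive.
LomC is produced constitutively and is active.
No repressor is bound and LomC is active, so *temZ* is transcribed.
→ *temZ* is ON.
Fe²⁺ is absent, so LomA is active.
No repressor is bound and LomA is active, so *irpZ* is transcribed.
→ *irpZ* is ON.
Turanose is present, so OxaD is active.
Rhamnulose is absent, so TorR is inactive.
Activator OxaD is present, so *kepJ* is transcribed.
So KepJ is produced and active.
OrvC is produced constitutively and is active.
No repressor is bound and KepJ and OrvC are active, so *pexT* is transcribed.
→ *pexT* is ON.
Autoinducer-2 is absent, so NerB is inactive.
Glyoxylate is absent, so RudD is inactive.
Required activator RudD is absent, so *wexM* is not transcribed.
So WexM is not produced.
With no repressor bound, *fubV* is transcribed.
→ *fubV* is ON.
4 of the 4 genes are transcribed.

4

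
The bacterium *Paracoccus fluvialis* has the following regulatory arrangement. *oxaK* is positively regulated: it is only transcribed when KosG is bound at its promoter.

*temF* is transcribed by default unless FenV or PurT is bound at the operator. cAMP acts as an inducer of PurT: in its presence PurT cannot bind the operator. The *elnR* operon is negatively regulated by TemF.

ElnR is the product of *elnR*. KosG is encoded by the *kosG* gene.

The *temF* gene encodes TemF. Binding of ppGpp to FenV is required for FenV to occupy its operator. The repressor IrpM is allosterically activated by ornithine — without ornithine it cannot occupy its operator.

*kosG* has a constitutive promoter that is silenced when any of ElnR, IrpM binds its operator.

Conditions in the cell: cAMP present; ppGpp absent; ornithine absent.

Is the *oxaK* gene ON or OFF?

ON

ppGpp is absent, so FenV is inactive.
cAMP is present, so PurT is inactive.
With no repressor bound, *temF* is transcribed.
So TemF is produced and active.
With repressor TemF bound, *elnR* is not transcribed.
So ElnR is not produced.
Ornithine is absent, so IrpM is inactive.
With no repressor bound, *kosG* is transcribed.
So KosG is produced and active.
No repressor is bound and KosG is active, so *oxaK* is transcribed.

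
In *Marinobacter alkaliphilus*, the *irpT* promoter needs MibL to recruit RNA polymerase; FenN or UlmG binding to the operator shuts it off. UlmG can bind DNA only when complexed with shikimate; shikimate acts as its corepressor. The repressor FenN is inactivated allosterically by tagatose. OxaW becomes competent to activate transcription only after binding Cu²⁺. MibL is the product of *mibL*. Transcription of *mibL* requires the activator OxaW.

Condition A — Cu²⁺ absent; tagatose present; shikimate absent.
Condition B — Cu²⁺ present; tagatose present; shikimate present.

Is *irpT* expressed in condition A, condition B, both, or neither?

Condition A:
Cu²⁺ is absent, so OxaW is inactive.
Required activator OxaW is absent, so *mibL* is not transcribed.
So MibL is not produced.
Tagatose is present, so FenN is inactive.
Shikimate is absent, so UlmG is inactive.
Required activator MibL is absent, so *irpT* is not transcribed.
→ *irpT* is OFF in A.
Condition B:
Cu²⁺ is present, so OxaW is active.
No repressor is bound and OxaW is active, so *mibL* is transcribed.
So MibL is produced and active.
Tagatose is present, so FenN is inactive.
Shikimate is present, so UlmG is active.
With repressor UlmG bound, *irpT* is not transcribed.
→ *irpT* is OFF in B.

neither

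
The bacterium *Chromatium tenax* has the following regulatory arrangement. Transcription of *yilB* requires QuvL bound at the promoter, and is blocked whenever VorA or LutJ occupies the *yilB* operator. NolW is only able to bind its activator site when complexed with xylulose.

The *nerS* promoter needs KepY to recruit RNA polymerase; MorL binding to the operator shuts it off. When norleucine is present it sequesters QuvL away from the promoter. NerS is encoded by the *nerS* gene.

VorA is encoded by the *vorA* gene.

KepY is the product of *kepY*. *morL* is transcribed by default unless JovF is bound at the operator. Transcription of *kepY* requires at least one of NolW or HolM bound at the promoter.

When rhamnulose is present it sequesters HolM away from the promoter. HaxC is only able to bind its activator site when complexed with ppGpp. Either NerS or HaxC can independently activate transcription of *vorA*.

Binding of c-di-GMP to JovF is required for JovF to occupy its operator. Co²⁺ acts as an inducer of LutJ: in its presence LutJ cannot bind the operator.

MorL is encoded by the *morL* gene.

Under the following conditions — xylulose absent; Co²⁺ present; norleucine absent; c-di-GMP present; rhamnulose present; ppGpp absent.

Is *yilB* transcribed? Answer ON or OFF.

c-di-GMP is present, so JovF is active.
With repressor JovF bound, *morL* is not transcribed.
So MorL is not produced.
Xylulose is absent, so NolW is inactive.
Rhamnulose is present, so HolM is inactive.
No activator is available at the *kepY* promoter, so *kepY* is not transcribed.
So KepY is not produced.
Required activator KepY is absent, so *nerS* is not transcribed.
So NerS is not produced.
ppGpp is absent, so HaxC is inactive.
No activator is available at the *vorA* promoter, so *vorA* is not transcribed.
So VorA is not produced.
Co²⁺ is present, so LutJ is inactive.
Norleucine is absent, so QuvL is active.
No repressor is bound and QuvL is active, so *yilB* is transcribed.

ON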